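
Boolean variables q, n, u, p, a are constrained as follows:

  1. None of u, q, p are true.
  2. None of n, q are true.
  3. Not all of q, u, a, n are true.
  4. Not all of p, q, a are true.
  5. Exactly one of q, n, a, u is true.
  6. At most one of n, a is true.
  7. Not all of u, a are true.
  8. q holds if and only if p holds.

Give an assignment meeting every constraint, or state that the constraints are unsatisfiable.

q: False, n: False, u: False, p: False, a: True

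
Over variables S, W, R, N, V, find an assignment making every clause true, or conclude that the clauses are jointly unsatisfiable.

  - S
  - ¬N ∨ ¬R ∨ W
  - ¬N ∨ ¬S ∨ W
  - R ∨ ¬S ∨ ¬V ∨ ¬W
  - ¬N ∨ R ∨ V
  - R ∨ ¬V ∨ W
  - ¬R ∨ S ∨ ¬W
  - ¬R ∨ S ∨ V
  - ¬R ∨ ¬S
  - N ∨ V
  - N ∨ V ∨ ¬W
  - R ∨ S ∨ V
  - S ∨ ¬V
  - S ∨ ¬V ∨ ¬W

Unsatisfiable

Case V = True:
  (S) forces S = True.
  (¬R ∨ ¬S) forces R = False.
  (R ∨ ¬S ∨ ¬V ∨ ¬W) forces W = False.
  Clause (R ∨ ¬V ∨ W) is falsified — contradiction.
Case V = False:
  (S) forces S = True.
  (¬R ∨ ¬S) forces R = False.
  (¬N ∨ R ∨ V) forces N = False.
  Clause (N ∨ V) is falsified — contradiction.
Both cases fail, so the formula is unsatisfiable.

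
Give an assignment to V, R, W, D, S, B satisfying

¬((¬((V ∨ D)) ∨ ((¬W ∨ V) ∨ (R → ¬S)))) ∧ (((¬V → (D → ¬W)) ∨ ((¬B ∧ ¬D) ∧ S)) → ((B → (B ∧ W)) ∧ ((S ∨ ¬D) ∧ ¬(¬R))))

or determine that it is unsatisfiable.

V = False, R = True, W = True, D = True, S = True, B = False

  ¬((¬((V ∨ D)) ∨ ((¬W ∨ V) ∨ (R → ¬S)))) = True
    ¬((V ∨ D)) ∨ ((¬W ∨ V) ∨ (R → ¬S)) = False
      ¬((V ∨ D)) = False
        V ∨ D = True
      (¬W ∨ V) ∨ (R → ¬S) = False
        ¬W ∨ V = False
          ¬W = False
        R → ¬S = False
          ¬S = False
  ((¬V → (D → ¬W)) ∨ ((¬B ∧ ¬D) ∧ S)) → ((B → (B ∧ W)) ∧ ((S ∨ ¬D) ∧ ¬(¬R))) = True
    (¬V → (D → ¬W)) ∨ ((¬B ∧ ¬D) ∧ S) = False
      ¬V → (D → ¬W) = False
        ¬V = True
        D → ¬W = False
          ¬W = False
      (¬B ∧ ¬D) ∧ S = False
        ¬B ∧ ¬D = False
          ¬B = True
          ¬D = False
    (B → (B ∧ W)) ∧ ((S ∨ ¬D) ∧ ¬(¬R)) = True
      B → (B ∧ W) = True
        B ∧ W = False
      (S ∨ ¬D) ∧ ¬(¬R) = True
        S ∨ ¬D = True
          ¬D = False
        ¬(¬R) = True
          ¬R = False
Both conjuncts True, so the formula holds.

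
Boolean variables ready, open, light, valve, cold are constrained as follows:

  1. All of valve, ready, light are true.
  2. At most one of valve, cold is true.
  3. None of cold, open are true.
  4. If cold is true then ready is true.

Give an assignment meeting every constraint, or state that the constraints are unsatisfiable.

ready: True, open: False, light: True, valve: True, cold: False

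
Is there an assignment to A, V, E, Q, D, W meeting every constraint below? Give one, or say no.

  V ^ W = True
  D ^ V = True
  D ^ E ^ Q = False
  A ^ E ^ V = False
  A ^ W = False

A = True, V = False, E = True, Q = False, D = True, W = True

V ^ W = F ^ T = True ✓
D ^ V = T ^ F = True ✓
D ^ E ^ Q = T ^ T ^ F = False ✓
A ^ E ^ V = T ^ T ^ F = False ✓
A ^ W = T ^ T = False ✓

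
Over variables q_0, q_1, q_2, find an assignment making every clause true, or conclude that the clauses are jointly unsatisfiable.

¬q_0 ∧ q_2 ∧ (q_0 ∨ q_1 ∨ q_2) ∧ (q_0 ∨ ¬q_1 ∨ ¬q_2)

q_0=F, q_1=F, q_2=T

Unit clause (¬q_0) forces q_0 = False.
Unit clause (q_2) forces q_2 = True.
In (q_0 ∨ ¬q_1 ∨ ¬q_2) only ¬q_1 is left, so q_1 = False.
Check each clause:
  (¬q_0): ¬q_0 holds.
  (q_2): q_2 holds.
  (q_0 ∨ q_1 ∨ q_2): q_2 holds.
  (q_0 ∨ ¬q_1 ∨ ¬q_2): ¬q_1 holds.
All clauses satisfied.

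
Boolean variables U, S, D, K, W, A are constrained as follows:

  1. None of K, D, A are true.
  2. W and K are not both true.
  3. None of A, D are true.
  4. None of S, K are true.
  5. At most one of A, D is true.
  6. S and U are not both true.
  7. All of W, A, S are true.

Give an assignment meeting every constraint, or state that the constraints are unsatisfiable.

UNSATISFIABLE

Case S = True:
  Constraint (4) is violated (S=T) — contradiction.
Case S = False:
  Constraint (7) is violated (S=F) — contradiction.
Both cases fail — unsatisfiable.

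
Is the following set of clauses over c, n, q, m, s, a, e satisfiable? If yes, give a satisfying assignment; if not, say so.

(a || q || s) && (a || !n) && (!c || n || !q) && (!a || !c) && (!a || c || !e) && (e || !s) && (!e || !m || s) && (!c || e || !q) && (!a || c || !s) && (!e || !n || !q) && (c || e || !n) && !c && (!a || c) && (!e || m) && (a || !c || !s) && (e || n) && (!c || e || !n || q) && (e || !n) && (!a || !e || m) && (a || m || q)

c = False, n = False, q = True, m = True, s = True, a = False, e = True

Unit clause (!c) forces c = False.
In (!a || c) only !a is left, so a = False.
In (a || !n) only !n is left, so n = False.
In (e || n) only e is left, so e = True.
In (!e || m) only m is left, so m = True.
In (!e || !m || s) only s is left, so s = True.
Set q = True.
All clauses satisfied.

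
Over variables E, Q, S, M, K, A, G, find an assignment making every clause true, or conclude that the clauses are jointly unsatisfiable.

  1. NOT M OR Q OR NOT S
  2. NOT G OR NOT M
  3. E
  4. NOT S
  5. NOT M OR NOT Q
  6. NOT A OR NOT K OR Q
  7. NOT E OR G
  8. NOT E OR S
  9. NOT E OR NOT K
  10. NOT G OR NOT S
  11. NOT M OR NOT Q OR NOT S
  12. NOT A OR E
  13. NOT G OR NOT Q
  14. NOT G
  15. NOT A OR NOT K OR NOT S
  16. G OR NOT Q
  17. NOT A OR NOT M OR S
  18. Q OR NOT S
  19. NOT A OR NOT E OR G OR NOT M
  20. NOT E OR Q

No satisfying assignment exists.

Case E = True:
  (NOT S) forces S = False.
  Clause (NOT E OR S) is falsified — contradiction.
Case E = False:
  Clause (E) is falsified — contradiction.
Both cases fail, so the formula is unsatisfiable.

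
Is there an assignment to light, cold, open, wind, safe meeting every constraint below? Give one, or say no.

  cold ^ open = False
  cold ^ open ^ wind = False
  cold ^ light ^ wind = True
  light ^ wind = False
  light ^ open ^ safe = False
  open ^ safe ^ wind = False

light=F, cold=T, open=T, wind=F, safe=T

cold ^ open = T ^ T = False ✓
cold ^ open ^ wind = T ^ T ^ F = False ✓
cold ^ light ^ wind = T ^ F ^ F = True ✓
light ^ wind = F ^ F = False ✓
light ^ open ^ safe = F ^ T ^ T = False ✓
open ^ safe ^ wind = T ^ T ^ F = False ✓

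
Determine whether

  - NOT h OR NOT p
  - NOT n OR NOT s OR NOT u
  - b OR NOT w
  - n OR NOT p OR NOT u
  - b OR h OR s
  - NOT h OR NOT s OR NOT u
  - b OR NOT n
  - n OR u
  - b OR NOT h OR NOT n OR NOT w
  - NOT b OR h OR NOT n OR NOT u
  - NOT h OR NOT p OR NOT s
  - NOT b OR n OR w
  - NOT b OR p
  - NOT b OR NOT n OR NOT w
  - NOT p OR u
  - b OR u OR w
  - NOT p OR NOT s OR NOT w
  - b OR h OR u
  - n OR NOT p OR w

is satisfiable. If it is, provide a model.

Try u = False:
  (n OR u) forces n = True.
  (b OR NOT n) forces b = True.
  (NOT b OR p) forces p = True.
  clause (NOT p OR u) is falsified — backtrack.
So u = True.
Set n = False.
  then (n OR NOT p OR NOT u) forces p = False.
  then (NOT b OR p) forces b = False.
  then (b OR NOT w) forces w = False.
Set s = False.
  then (b OR h OR s) forces h = True.
All clauses satisfied.

u = True; n = False; p = False; b = False; w = False; s = False; h = True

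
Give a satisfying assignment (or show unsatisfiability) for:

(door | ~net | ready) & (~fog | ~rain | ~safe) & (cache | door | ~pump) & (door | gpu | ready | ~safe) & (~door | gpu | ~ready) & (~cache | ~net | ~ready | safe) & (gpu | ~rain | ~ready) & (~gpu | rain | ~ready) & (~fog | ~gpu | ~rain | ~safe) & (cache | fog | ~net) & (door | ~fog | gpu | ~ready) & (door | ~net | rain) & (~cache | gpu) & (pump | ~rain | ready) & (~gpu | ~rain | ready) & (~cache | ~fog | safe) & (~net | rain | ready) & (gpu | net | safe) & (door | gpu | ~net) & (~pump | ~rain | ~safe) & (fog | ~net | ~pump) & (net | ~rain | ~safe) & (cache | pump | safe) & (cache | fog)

fog=T, pump=T, net=F, door=F, gpu=T, rain=F, safe=T, ready=F, cache=T

Set fog = True.
Set pump = True.
Set net = False.
Set door = False.
  then (cache | door | ~pump) forces cache = True.
  then (~cache | gpu) forces gpu = True.
  then (~cache | ~fog | safe) forces safe = True.
  then (~pump | ~rain | ~safe) forces rain = False.
  then (~gpu | rain | ~ready) forces ready = False.
All clauses satisfied.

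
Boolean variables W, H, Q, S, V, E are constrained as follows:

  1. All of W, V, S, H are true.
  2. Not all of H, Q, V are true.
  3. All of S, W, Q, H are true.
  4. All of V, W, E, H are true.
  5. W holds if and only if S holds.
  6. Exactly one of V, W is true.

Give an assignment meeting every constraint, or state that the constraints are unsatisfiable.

No satisfying assignment exists.

Case W = True:
  (1) forces V = True.
  Constraint (6) is violated (V=T, W=T) — contradiction.
Case W = False:
  Constraint (1) is violated (W=F) — contradiction.
Both cases fail — unsatisfiable.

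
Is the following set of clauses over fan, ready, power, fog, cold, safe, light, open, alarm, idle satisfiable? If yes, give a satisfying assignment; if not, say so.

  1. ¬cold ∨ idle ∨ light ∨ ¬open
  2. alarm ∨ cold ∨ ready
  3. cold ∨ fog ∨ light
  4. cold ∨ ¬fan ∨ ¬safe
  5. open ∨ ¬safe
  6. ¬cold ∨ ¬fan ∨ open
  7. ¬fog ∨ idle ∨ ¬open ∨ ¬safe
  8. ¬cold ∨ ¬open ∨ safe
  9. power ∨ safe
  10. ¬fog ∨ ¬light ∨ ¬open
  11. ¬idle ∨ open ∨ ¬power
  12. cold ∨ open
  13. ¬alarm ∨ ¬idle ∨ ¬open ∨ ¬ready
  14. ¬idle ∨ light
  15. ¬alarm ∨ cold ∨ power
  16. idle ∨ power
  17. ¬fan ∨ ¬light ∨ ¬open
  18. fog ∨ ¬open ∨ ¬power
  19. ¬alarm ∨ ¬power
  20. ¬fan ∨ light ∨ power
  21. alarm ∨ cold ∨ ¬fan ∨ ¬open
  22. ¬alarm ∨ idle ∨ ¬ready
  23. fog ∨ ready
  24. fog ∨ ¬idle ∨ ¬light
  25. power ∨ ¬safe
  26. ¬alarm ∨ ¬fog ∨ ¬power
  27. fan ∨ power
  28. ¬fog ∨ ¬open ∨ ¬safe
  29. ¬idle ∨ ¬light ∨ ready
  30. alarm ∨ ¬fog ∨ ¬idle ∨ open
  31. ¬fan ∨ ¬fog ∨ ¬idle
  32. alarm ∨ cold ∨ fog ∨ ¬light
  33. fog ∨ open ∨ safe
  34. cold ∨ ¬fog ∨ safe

fan = False, ready = True, power = True, fog = True, cold = True, safe = False, light = True, open = False, alarm = False, idle = False

Set fan = False.
  then (fan ∨ power) forces power = True.
  then (¬alarm ∨ ¬power) forces alarm = False.
Set ready = True.
Try fog = False:
  (fog ∨ ¬open ∨ ¬power) forces open = False.
  (open ∨ ¬safe) forces safe = False.
  clause (fog ∨ open ∨ safe) is falsified — backtrack.
So fog = True.
Set cold = True.
Set safe = False.
  then (¬cold ∨ ¬open ∨ safe) forces open = False.
  then (¬idle ∨ open ∨ ¬power) forces idle = False.
Set light = True.
All clauses satisfied.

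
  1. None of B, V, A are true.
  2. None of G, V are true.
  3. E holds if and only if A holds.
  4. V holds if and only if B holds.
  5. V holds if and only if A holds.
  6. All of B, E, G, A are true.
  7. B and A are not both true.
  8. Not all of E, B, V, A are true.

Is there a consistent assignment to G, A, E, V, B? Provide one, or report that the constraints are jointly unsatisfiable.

The formula is unsatisfiable.

Case G = True:
  Constraint (2) is violated (G=T) — contradiction.
Case G = False:
  Constraint (6) is violated (G=F) — contradiction.
Both cases fail — unsatisfiable.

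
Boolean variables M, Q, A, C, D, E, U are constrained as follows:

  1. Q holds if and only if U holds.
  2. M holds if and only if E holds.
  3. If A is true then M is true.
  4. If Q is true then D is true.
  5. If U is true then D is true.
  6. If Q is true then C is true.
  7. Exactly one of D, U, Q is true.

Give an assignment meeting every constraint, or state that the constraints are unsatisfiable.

M = True; Q = False; A = False; C = False; D = True; E = True; U = False

  (1) Q=F, U=F — same ✓
  (2) M=T, E=T — same ✓
  (3) A=F ⇒ M: vacuous ✓
  (4) Q=F ⇒ D: vacuous ✓
  (5) U=F ⇒ D: vacuous ✓
  (6) Q=F ⇒ C: vacuous ✓
  (7) {D, U, Q}: 1 true — exactly one ✓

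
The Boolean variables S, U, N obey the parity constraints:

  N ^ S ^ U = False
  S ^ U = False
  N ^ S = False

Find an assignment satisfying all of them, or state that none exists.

S = False, U = False, N = False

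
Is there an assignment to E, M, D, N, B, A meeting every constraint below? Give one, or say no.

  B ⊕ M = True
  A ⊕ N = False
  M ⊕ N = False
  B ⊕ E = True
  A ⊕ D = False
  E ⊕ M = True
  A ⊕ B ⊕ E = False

The formula is unsatisfiable.

Adding constraints 1, 4, 6 mod 2: every variable appears an even number of times on the left, so the left side is 0.
But the right sides sum to 1 (mod 2). 0 ≠ 1 — the system is inconsistent.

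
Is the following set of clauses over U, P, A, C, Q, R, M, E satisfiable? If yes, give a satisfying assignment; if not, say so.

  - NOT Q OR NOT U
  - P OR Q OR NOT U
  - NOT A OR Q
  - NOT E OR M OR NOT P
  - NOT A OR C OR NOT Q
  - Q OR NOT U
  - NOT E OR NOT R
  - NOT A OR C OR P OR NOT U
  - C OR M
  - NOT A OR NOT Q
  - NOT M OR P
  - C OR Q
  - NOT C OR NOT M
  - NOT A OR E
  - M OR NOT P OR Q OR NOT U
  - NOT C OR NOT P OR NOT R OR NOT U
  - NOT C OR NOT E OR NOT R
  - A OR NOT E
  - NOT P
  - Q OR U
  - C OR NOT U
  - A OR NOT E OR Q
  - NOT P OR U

U = False, P = False, A = False, C = True, Q = True, R = False, M = False, E = False

Unit clause (NOT P) forces P = False.
In (NOT M OR P) only NOT M is left, so M = False.
In (C OR M) only C is left, so C = True.
Set U = False.
  then (Q OR U) forces Q = True.
  then (NOT A OR NOT Q) forces A = False.
  then (A OR NOT E) forces E = False.
Set R = False.
All clauses satisfied.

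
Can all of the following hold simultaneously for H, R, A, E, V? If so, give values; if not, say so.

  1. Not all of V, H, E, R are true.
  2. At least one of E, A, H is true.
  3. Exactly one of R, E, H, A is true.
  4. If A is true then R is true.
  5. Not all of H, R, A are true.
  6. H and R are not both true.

H: True, R: False, A: False, E: False, V: True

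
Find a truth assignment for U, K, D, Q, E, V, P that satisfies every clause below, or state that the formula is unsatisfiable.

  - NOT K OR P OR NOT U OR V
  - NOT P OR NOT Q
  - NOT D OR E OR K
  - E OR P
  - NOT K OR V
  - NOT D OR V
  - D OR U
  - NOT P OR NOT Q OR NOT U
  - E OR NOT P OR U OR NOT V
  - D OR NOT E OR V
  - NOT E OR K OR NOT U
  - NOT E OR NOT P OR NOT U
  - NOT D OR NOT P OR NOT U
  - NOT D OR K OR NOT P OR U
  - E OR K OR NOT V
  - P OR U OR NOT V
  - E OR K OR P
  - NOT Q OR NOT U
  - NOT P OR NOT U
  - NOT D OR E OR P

Set U = True.
  then (NOT Q OR NOT U) forces Q = False.
  then (NOT P OR NOT U) forces P = False.
  then (E OR P) forces E = True.
  then (NOT E OR K OR NOT U) forces K = True.
  then (NOT K OR P OR NOT U OR V) forces V = True.
Set D = True.
All clauses satisfied.

U: True, K: True, D: True, Q: False, E: True, V: True, P: False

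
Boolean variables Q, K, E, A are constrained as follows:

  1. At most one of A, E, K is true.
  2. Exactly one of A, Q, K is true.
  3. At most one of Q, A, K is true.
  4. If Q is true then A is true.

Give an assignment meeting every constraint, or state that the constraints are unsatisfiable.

Q = False, K = True, E = False, A = False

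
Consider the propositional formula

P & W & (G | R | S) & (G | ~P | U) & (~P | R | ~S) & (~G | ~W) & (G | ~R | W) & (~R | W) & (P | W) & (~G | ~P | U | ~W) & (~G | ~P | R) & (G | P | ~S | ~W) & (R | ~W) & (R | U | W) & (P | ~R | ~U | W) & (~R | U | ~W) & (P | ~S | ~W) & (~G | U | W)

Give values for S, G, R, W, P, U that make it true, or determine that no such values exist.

S = True; G = False; R = True; W = True; P = True; U = True

Unit clause (P) forces P = True.
Unit clause (W) forces W = True.
In (~G | ~W) only ~G is left, so G = False.
In (R | ~W) only R is left, so R = True.
In (~R | U | ~W) only U is left, so U = True.
Set S = True.
All clauses satisfied.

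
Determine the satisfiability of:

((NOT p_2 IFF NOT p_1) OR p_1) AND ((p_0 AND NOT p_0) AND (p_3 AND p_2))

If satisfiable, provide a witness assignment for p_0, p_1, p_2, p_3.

Case p_0 = True: the conjunct NOT p_0 is False.
Case p_0 = False: the conjunct p_0 is False.
Both cases fail — unsatisfiable.

No satisfying assignment exists.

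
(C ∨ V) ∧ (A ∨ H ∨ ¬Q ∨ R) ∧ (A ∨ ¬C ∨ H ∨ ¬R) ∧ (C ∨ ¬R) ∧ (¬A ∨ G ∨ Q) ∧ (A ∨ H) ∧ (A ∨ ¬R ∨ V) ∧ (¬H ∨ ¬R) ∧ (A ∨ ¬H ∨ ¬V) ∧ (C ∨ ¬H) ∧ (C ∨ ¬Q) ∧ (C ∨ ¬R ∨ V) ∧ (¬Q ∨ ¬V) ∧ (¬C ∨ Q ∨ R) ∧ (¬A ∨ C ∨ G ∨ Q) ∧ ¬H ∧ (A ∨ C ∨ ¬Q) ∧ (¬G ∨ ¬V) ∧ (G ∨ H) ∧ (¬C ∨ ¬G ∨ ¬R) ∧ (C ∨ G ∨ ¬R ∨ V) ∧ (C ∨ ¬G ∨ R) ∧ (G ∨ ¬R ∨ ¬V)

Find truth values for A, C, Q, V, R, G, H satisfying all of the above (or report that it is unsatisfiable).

Unit clause (¬H) forces H = False.
In (G ∨ H) only G is left, so G = True.
In (A ∨ H) only A is left, so A = True.
In (¬G ∨ ¬V) only ¬V is left, so V = False.
In (C ∨ V) only C is left, so C = True.
In (¬C ∨ ¬G ∨ ¬R) only ¬R is left, so R = False.
In (¬C ∨ Q ∨ R) only Q is left, so Q = True.
All clauses satisfied.

A = True, C = True, Q = True, V = False, R = False, G = True, H = False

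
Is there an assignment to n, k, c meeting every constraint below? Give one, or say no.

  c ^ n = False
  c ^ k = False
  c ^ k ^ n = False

n = False; k = False; c = False

c ^ n = F ^ F = False ✓
c ^ k = F ^ F = False ✓
c ^ k ^ n = F ^ F ^ F = False ✓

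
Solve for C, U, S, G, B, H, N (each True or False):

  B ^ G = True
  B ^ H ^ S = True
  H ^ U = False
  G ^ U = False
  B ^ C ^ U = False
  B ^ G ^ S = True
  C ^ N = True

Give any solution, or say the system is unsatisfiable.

C = True, U = True, S = False, G = True, B = False, H = True, N = False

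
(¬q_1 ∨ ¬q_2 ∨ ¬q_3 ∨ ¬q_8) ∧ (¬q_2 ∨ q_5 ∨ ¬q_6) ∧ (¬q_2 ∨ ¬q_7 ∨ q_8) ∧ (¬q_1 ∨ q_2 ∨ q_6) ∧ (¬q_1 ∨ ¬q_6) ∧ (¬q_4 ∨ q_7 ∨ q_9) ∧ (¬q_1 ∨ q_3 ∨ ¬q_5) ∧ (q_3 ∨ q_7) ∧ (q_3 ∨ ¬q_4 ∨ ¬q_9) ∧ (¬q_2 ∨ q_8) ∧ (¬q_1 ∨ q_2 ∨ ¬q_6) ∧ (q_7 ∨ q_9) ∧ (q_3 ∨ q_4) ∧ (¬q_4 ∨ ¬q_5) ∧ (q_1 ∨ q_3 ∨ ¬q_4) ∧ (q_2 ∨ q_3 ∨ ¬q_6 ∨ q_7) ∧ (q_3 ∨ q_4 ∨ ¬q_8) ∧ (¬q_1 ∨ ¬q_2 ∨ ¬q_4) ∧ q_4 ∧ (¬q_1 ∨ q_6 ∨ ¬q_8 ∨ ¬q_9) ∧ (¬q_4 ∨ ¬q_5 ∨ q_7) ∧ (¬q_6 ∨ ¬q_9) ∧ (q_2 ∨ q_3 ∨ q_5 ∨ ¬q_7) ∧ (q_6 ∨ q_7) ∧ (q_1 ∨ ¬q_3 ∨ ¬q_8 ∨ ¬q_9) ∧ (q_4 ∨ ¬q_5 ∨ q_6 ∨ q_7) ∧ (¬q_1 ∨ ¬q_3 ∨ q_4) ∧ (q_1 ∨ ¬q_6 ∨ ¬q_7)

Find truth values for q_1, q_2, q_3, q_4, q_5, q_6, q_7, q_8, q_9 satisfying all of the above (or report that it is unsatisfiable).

q_1 = False, q_2 = False, q_3 = True, q_4 = True, q_5 = False, q_6 = False, q_7 = True, q_8 = False, q_9 = False

Unit clause (q_4) forces q_4 = True.
In (¬q_4 ∨ ¬q_5) only ¬q_5 is left, so q_5 = False.
Set q_1 = False.
  then (q_1 ∨ q_3 ∨ ¬q_4) forces q_3 = True.
Set q_2 = False.
Try q_6 = True:
  (¬q_6 ∨ ¬q_9) forces q_9 = False.
  (¬q_4 ∨ q_7 ∨ q_9) forces q_7 = True.
  clause (q_1 ∨ ¬q_6 ∨ ¬q_7) is falsified — backtrack.
So q_6 = False.
  then (q_6 ∨ q_7) forces q_7 = True.
Set q_8 = False.
Set q_9 = False.
All clauses satisfied.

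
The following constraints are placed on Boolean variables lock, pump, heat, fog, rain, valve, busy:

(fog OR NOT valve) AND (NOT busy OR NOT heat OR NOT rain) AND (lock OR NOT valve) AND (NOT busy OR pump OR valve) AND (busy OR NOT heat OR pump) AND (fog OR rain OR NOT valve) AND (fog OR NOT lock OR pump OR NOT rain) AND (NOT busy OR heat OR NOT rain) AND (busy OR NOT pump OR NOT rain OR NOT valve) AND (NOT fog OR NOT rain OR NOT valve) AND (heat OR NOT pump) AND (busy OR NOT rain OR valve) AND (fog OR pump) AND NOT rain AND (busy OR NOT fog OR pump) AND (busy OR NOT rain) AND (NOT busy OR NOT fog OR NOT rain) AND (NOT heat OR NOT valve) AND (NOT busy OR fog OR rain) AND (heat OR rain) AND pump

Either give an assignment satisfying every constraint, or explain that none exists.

lock = True, pump = True, heat = True, fog = False, rain = False, valve = False, busy = False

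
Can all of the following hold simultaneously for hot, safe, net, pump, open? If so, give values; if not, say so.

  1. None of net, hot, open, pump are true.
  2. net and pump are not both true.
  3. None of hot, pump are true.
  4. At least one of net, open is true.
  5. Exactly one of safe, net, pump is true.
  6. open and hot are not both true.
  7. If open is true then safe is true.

Unsatisfiable — no assignment works.

Case open = True:
  Constraint (1) is violated (open=T) — contradiction.
Case open = False:
  (1) forces net = False.
  Constraint (4) is violated (net=F, open=F) — contradiction.
Both cases fail — unsatisfiable.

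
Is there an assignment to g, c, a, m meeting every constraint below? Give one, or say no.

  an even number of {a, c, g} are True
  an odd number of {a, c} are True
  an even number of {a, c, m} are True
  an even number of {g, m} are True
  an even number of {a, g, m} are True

g = True, c = True, a = False, m = True

{a, c, g}: 2 true → even ✓
{a, c}: 1 true → odd ✓
{a, c, m}: 2 true → even ✓
{g, m}: 2 true → even ✓
{a, g, m}: 2 true → even ✓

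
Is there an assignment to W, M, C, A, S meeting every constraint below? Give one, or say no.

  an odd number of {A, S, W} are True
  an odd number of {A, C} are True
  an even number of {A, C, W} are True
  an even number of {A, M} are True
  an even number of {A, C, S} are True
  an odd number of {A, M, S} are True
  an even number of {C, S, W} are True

W: True; M: True; C: False; A: True; S: True

{A, S, W}: 3 true → odd ✓
{A, C}: 1 true → odd ✓
{A, C, W}: 2 true → even ✓
{A, M}: 2 true → even ✓
{A, C, S}: 2 true → even ✓
{A, M, S}: 3 true → odd ✓
{C, S, W}: 2 true → even ✓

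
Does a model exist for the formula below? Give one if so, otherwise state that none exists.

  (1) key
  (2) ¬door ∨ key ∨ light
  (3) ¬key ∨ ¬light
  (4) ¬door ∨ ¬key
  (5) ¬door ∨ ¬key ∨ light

Unit clause (key) forces key = True.
In (¬key ∨ ¬light) only ¬light is left, so light = False.
In (¬door ∨ ¬key) only ¬door is left, so door = False.
Check each clause:
  (key): key holds.
  (¬door ∨ key ∨ light): ¬door holds.
  (¬key ∨ ¬light): ¬light holds.
  (¬door ∨ ¬key): ¬door holds.
  (¬door ∨ ¬key ∨ light): ¬door holds.
All clauses satisfied.

key=T, door=F, light=F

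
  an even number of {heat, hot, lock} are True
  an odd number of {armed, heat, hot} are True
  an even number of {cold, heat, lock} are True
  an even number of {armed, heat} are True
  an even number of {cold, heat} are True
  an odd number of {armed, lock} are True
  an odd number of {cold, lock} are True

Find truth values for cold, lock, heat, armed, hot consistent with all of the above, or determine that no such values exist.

cold = True; lock = False; heat = True; armed = True; hot = True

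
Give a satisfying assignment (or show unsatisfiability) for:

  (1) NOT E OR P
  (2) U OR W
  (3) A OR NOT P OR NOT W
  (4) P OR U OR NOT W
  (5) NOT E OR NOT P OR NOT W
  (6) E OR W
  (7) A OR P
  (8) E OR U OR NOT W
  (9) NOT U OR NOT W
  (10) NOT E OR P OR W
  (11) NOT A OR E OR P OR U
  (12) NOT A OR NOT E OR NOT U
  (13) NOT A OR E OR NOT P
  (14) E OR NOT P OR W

A: False, E: True, P: True, U: True, W: False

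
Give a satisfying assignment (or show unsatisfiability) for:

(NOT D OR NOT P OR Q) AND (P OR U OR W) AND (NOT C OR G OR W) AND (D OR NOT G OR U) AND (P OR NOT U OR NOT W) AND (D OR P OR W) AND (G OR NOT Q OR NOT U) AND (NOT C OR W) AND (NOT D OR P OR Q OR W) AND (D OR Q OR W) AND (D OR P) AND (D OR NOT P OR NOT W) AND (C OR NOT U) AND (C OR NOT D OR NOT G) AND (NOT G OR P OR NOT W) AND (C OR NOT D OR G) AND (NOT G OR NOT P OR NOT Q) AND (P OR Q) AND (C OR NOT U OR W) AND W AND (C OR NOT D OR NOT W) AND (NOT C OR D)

C: True, P: False, D: True, U: False, G: False, W: True, Q: True

Unit clause (W) forces W = True.
Try C = False:
  (C OR NOT U) forces U = False.
  (C OR NOT D OR NOT W) forces D = False.
  (D OR NOT G OR U) forces G = False.
  (D OR P) forces P = True.
  clause (D OR NOT P OR NOT W) is falsified — backtrack.
So C = True.
  then (NOT C OR D) forces D = True.
Set P = False.
  then (P OR NOT U OR NOT W) forces U = False.
  then (NOT G OR P OR NOT W) forces G = False.
  then (P OR Q) forces Q = True.
All clauses satisfied.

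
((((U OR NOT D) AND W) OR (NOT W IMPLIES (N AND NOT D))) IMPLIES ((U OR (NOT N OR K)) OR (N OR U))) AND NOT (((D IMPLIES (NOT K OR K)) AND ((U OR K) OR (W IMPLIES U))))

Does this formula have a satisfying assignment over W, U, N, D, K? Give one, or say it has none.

W = True, U = False, N = False, D = True, K = False

  (((U OR NOT D) AND W) OR (NOT W IMPLIES (N AND NOT D))) IMPLIES ((U OR (NOT N OR K)) OR (N OR U)) = True
    ((U OR NOT D) AND W) OR (NOT W IMPLIES (N AND NOT D)) = True
      (U OR NOT D) AND W = False
        U OR NOT D = False
          NOT D = False
      NOT W IMPLIES (N AND NOT D) = True
        NOT W = False
        N AND NOT D = False
          NOT D = False
    (U OR (NOT N OR K)) OR (N OR U) = True
      U OR (NOT N OR K) = True
        NOT N OR K = True
          NOT N = True
      N OR U = False
  NOT (((D IMPLIES (NOT K OR K)) AND ((U OR K) OR (W IMPLIES U)))) = True
    (D IMPLIES (NOT K OR K)) AND ((U OR K) OR (W IMPLIES U)) = False
      D IMPLIES (NOT K OR K) = True
        NOT K OR K = True
          NOT K = True
      (U OR K) OR (W IMPLIES U) = False
        U OR K = False
        W IMPLIES U = False
Both conjuncts True, so the formula holds.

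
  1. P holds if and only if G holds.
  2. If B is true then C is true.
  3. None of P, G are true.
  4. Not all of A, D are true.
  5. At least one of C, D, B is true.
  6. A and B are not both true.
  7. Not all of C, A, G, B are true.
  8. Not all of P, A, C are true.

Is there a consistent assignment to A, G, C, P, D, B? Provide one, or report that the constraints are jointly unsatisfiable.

A = False; G = False; C = True; P = False; D = False; B = True

  (1) P=F, G=F — same ✓
  (2) B=T ⇒ C: T ✓
  (3) {P, G}: 0 true — none ✓
  (4) {A, D}: 0/2 true — not all ✓
  (5) {C, D, B}: 2 true — at least one ✓
  (6) A=F, B=T — not both ✓
  (7) {C, A, G, B}: 2/4 true — not all ✓
  (8) {P, A, C}: 1/3 true — not all ✓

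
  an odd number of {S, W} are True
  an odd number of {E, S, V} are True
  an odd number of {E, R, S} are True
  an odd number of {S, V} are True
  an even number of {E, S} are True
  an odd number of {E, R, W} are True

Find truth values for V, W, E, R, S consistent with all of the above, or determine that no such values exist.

The formula is unsatisfiable.

Adding constraints 1, 3, 6 mod 2: every variable appears an even number of times on the left, so the left side is 0.
But the right sides sum to 1 (mod 2). 0 ≠ 1 — the system is inconsistent.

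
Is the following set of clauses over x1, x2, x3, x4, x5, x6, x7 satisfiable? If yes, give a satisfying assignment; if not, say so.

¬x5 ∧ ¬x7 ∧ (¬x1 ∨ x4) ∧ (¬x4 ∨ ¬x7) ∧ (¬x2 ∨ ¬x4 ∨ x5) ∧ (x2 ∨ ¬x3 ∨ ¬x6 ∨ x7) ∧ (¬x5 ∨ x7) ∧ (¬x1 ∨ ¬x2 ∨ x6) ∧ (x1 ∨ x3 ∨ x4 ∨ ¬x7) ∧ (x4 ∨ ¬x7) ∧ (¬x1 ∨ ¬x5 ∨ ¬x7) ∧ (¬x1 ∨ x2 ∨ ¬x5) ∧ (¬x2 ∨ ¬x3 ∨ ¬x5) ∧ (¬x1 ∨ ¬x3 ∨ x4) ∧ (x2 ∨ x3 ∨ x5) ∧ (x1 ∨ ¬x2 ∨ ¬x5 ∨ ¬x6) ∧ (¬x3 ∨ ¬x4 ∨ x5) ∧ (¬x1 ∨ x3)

x1 = False, x2 = True, x3 = True, x4 = False, x5 = False, x6 = True, x7 = False

Unit clause (¬x5) forces x5 = False.
Unit clause (¬x7) forces x7 = False.
Try x1 = True:
  (¬x1 ∨ x4) forces x4 = True.
  (¬x2 ∨ ¬x4 ∨ x5) forces x2 = False.
  (x2 ∨ x3 ∨ x5) forces x3 = True.
  clause (¬x3 ∨ ¬x4 ∨ x5) is falsified — backtrack.
So x1 = False.
Set x2 = True.
  then (¬x2 ∨ ¬x4 ∨ x5) forces x4 = False.
Set x3 = True.
Set x6 = True.
All clauses satisfied.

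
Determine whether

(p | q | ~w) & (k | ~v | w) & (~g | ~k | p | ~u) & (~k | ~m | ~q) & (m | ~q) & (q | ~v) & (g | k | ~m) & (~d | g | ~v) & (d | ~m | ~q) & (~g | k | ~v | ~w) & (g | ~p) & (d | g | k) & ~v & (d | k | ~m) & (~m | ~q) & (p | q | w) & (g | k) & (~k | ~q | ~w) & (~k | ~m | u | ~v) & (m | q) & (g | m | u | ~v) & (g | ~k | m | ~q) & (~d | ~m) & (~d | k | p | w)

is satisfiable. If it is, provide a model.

Unit clause (~v) forces v = False.
Set d = False.
Set w = False.
Try g = False:
  (g | ~p) forces p = False.
  (d | g | k) forces k = True.
  (p | q | w) forces q = True.
  (~k | ~m | ~q) forces m = False.
  clause (m | ~q) is falsified — backtrack.
So g = True.
Set q = False.
  then (p | q | w) forces p = True.
  then (m | q) forces m = True.
  then (d | k | ~m) forces k = True.
Set u = True.
All clauses satisfied.

d = False, w = False, g = True, v = False, q = False, k = True, u = True, m = True, p = True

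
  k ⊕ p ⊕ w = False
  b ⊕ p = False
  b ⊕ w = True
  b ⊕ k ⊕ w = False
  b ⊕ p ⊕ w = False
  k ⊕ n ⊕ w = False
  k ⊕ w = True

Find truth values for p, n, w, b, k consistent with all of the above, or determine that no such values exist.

p = True, n = True, w = False, b = True, k = True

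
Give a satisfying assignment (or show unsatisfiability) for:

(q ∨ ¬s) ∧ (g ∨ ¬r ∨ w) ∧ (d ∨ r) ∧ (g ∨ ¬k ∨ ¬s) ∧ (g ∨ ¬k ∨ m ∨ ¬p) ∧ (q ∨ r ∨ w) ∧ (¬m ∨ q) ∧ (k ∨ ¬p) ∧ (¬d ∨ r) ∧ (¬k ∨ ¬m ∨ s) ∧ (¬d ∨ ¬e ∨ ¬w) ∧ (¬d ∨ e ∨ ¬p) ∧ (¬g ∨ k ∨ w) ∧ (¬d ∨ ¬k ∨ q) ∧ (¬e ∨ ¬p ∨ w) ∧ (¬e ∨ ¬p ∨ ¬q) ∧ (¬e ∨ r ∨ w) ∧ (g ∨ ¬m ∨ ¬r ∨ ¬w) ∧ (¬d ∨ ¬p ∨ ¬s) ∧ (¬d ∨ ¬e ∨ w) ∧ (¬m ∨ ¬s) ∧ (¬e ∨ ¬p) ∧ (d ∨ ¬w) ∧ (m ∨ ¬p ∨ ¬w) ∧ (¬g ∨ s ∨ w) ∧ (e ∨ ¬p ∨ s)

Set k = True.
Set e = False.
Try r = False:
  (d ∨ r) forces d = True.
  clause (¬d ∨ r) is falsified — backtrack.
So r = True.
Set g = False.
  then (g ∨ ¬r ∨ w) forces w = True.
  then (g ∨ ¬k ∨ ¬s) forces s = False.
  then (¬k ∨ ¬m ∨ s) forces m = False.
  then (d ∨ ¬w) forces d = True.
  then (m ∨ ¬p ∨ ¬w) forces p = False.
  then (¬d ∨ ¬k ∨ q) forces q = True.
All clauses satisfied.

k: True, e: False, r: True, g: False, w: True, q: True, s: False, d: True, m: False, p: False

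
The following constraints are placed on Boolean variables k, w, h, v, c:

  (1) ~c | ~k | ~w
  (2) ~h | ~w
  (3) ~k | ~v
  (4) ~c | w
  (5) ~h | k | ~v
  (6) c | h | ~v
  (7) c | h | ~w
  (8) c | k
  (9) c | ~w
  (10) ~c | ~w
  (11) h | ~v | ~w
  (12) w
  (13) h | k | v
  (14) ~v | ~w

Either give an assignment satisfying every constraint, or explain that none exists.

Case w = True:
  (~h | ~w) forces h = False.
  (c | h | ~w) forces c = True.
  Clause (~c | ~w) is falsified — contradiction.
Case w = False:
  Clause (w) is falsified — contradiction.
Both cases fail, so the formula is unsatisfiable.

Unsatisfiable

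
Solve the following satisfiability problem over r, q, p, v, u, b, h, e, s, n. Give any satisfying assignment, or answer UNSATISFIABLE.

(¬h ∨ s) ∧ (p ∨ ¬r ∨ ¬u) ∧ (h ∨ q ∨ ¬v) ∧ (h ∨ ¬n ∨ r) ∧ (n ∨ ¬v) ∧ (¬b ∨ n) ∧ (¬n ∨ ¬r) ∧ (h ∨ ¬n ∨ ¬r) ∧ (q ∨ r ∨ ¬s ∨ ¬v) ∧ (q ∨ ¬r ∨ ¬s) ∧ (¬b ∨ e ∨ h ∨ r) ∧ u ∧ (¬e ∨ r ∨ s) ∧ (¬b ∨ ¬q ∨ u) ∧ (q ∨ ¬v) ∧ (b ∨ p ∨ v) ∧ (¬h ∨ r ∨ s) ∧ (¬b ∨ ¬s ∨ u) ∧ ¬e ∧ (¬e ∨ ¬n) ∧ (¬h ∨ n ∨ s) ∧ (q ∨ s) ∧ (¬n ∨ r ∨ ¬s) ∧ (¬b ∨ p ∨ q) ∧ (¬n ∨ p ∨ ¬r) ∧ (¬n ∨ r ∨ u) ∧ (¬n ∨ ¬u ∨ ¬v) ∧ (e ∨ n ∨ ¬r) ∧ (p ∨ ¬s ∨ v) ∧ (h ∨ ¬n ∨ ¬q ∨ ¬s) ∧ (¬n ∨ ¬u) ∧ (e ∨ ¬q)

r: False, q: False, p: True, v: False, u: True, b: False, h: True, e: False, s: True, n: False

Unit clause (u) forces u = True.
Unit clause (¬e) forces e = False.
In (¬n ∨ ¬u) only ¬n is left, so n = False.
In (e ∨ ¬q) only ¬q is left, so q = False.
In (n ∨ ¬v) only ¬v is left, so v = False.
In (¬b ∨ n) only ¬b is left, so b = False.
In (b ∨ p ∨ v) only p is left, so p = True.
In (q ∨ s) only s is left, so s = True.
In (e ∨ n ∨ ¬r) only ¬r is left, so r = False.
Set h = True.
All clauses satisfied.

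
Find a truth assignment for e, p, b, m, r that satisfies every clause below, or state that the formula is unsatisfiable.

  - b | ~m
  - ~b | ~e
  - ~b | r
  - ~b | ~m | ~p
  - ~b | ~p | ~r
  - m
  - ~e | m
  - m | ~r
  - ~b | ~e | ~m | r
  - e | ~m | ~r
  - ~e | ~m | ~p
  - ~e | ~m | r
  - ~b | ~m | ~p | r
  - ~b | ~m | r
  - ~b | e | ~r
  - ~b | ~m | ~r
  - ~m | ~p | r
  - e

Case e = True:
  (~b | ~e) forces b = False.
  (b | ~m) forces m = False.
  Clause (m) is falsified — contradiction.
Case e = False:
  Clause (e) is falsified — contradiction.
Both cases fail, so the formula is unsatisfiable.

No satisfying assignment exists.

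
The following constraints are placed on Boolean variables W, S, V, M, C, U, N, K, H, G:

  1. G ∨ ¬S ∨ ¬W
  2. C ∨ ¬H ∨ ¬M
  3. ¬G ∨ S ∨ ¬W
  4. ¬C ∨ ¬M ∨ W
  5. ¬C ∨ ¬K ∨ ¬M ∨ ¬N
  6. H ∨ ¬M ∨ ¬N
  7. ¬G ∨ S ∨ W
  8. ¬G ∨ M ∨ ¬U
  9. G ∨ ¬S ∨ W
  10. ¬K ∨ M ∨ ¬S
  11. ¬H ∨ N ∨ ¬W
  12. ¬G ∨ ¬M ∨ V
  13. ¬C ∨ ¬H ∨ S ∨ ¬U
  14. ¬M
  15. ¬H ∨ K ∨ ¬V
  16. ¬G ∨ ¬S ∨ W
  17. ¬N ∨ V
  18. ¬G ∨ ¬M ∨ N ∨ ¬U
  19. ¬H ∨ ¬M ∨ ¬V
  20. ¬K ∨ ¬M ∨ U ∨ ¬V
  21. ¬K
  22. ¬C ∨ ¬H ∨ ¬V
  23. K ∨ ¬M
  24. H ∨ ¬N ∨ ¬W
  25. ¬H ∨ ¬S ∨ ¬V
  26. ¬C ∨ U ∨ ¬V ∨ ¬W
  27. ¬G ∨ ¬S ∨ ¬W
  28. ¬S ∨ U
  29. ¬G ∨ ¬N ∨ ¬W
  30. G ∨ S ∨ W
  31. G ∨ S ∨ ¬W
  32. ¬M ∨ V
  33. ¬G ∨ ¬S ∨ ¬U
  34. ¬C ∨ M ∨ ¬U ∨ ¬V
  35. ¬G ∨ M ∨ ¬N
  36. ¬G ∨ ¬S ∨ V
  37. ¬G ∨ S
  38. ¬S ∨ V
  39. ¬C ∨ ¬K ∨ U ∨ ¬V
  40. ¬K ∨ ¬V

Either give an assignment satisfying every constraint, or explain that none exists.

Case S = True:
  (¬M) forces M = False.
  (¬K ∨ M ∨ ¬S) forces K = False.
  (¬S ∨ U) forces U = True.
  (¬G ∨ M ∨ ¬U) forces G = False.
  (G ∨ ¬S ∨ ¬W) forces W = False.
  Clause (G ∨ ¬S ∨ W) is falsified — contradiction.
Case S = False:
  (¬M) forces M = False.
  (¬K) forces K = False.
  (¬G ∨ S) forces G = False.
  (G ∨ S ∨ W) forces W = True.
  Clause (G ∨ S ∨ ¬W) is falsified — contradiction.
Both cases fail, so the formula is unsatisfiable.

Unsatisfiable — no assignment works.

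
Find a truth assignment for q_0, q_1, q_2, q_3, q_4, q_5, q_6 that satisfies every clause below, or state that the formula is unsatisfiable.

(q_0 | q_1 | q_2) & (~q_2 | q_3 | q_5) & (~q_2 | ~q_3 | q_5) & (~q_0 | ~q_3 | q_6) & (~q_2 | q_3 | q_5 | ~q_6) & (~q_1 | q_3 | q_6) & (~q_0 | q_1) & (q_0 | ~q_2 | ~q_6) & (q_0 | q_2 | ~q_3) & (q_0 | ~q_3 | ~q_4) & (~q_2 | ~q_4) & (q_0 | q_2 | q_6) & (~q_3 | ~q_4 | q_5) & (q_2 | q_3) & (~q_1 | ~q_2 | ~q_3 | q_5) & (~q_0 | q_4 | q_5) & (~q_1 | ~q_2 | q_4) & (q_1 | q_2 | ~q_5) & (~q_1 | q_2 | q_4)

q_0 = False, q_1 = False, q_2 = True, q_3 = True, q_4 = False, q_5 = True, q_6 = False

Set q_0 = False.
Set q_1 = False.
  then (q_0 | q_1 | q_2) forces q_2 = True.
  then (q_0 | ~q_2 | ~q_6) forces q_6 = False.
  then (~q_2 | ~q_4) forces q_4 = False.
Set q_3 = True.
  then (~q_2 | ~q_3 | q_5) forces q_5 = True.
All clauses satisfied.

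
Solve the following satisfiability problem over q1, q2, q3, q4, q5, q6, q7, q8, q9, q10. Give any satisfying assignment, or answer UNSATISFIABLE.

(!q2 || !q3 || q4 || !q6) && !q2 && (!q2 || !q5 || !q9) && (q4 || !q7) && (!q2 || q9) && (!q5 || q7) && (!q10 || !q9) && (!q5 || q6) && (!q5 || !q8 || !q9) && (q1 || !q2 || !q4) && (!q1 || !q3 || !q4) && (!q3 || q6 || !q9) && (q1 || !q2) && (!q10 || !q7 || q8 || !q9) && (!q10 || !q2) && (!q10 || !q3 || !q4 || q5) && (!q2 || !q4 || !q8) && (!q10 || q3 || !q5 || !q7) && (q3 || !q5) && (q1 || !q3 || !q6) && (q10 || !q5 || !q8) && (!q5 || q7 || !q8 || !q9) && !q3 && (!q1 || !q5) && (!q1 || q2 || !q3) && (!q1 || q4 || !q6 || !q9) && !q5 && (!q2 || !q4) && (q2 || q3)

No satisfying assignment exists.

Case q2 = True:
  Clause (!q2) is falsified — contradiction.
Case q2 = False:
  (!q3) forces q3 = False.
  Clause (q2 || q3) is falsified — contradiction.
Both cases fail, so the formula is unsatisfiable.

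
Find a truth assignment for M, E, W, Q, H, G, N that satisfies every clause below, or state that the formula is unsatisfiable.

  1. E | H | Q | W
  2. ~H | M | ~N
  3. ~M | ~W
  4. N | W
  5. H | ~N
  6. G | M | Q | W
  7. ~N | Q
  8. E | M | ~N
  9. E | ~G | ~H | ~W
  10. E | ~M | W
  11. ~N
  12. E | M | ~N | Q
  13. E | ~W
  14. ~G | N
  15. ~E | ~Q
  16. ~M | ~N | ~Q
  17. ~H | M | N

M = False, E = True, W = True, Q = False, H = False, G = False, N = False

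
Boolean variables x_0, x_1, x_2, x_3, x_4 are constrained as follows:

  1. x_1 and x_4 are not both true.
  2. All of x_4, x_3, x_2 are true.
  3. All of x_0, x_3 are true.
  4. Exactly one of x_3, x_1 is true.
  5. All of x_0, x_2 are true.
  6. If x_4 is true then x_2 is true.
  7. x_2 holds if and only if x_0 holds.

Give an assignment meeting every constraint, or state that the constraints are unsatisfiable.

x_0: True, x_1: False, x_2: True, x_3: True, x_4: True

  (1) x_1=F, x_4=T — not both ✓
  (2) {x_4, x_3, x_2}: all 3 true ✓
  (3) {x_0, x_3}: all 2 true ✓
  (4) {x_3, x_1}: 1 true — exactly one ✓
  (5) {x_0, x_2}: all 2 true ✓
  (6) x_4=T ⇒ x_2: T ✓
  (7) x_2=T, x_0=T — same ✓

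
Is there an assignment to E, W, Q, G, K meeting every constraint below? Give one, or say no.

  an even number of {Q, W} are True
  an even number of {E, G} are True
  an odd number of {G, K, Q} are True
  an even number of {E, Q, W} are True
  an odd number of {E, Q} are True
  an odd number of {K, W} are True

E=F, W=T, Q=T, G=F, K=F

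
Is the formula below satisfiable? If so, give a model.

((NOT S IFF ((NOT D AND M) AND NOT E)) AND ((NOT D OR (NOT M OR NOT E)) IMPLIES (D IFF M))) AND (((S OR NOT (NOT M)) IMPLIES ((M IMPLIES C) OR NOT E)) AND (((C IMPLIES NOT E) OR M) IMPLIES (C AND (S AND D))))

M = False; E = True; C = True; D = False; S = True

  (NOT S IFF ((NOT D AND M) AND NOT E)) AND ((NOT D OR (NOT M OR NOT E)) IMPLIES (D IFF M)) = True
    NOT S IFF ((NOT D AND M) AND NOT E) = True
      NOT S = False
      (NOT D AND M) AND NOT E = False
        NOT D AND M = False
          NOT D = True
        NOT E = False
    (NOT D OR (NOT M OR NOT E)) IMPLIES (D IFF M) = True
      NOT D OR (NOT M OR NOT E) = True
        NOT D = True
        NOT M OR NOT E = True
          NOT M = True
          NOT E = False
      D IFF M = True
  ((S OR NOT (NOT M)) IMPLIES ((M IMPLIES C) OR NOT E)) AND (((C IMPLIES NOT E) OR M) IMPLIES (C AND (S AND D))) = True
    (S OR NOT (NOT M)) IMPLIES ((M IMPLIES C) OR NOT E) = True
      S OR NOT (NOT M) = True
        NOT (NOT M) = False
          NOT M = True
      (M IMPLIES C) OR NOT E = True
        M IMPLIES C = True
        NOT E = False
    ((C IMPLIES NOT E) OR M) IMPLIES (C AND (S AND D)) = True
      (C IMPLIES NOT E) OR M = False
        C IMPLIES NOT E = False
          NOT E = False
      C AND (S AND D) = False
        S AND D = False
Both conjuncts True, so the formula holds.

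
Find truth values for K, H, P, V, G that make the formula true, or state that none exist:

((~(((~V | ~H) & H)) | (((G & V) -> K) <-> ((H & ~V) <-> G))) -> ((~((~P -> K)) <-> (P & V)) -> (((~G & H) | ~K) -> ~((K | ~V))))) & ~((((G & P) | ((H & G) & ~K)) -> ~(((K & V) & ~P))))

UNSATISFIABLE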